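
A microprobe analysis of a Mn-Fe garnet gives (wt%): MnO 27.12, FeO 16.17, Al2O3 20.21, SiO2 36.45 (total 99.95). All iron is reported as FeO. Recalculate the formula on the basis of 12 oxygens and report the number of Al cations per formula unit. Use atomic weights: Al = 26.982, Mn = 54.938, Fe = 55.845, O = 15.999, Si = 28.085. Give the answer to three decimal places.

27.12 wt% MnO ÷ 70.937 g/mol = 0.38231 mol, giving 0.38231 Mn and 0.38231 O.
16.17 wt% FeO ÷ 71.844 g/mol = 0.22507 mol, giving 0.22507 Fe and 0.22507 O.
20.21 wt% Al2O3 ÷ 101.961 g/mol = 0.19821 mol, giving 0.39642 Al and 0.59463 O.
36.45 wt% SiO2 ÷ 60.083 g/mol = 0.60666 mol, giving 0.60666 Si and 1.21332 O.
Oxygen sums to 2.41533; scaling by 12/2.41533 = 4.96827 puts the formula on 12 O.
Al: 0.39642 × 4.96827 = 1.970 atoms per formula unit.

1.970 Al apfu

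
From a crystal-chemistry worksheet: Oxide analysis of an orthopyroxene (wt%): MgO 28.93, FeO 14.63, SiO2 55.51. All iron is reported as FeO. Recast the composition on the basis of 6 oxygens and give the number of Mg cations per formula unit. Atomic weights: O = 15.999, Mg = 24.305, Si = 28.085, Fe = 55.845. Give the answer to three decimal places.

1.555 Mg apfu

MgO (M=40.304): mol = 0.71779; Mg = 0.71779, O = 0.71779.
FeO (M=71.844): mol = 0.20364; Fe = 0.20364, O = 0.20364.
SiO2 (M=60.083): mol = 0.92389; Si = 0.92389, O = 1.84778.
ΣO = 2.76921; factor = 6/ΣO = 2.16668.
Mg apfu = 0.71779 × 2.16668 = 1.555.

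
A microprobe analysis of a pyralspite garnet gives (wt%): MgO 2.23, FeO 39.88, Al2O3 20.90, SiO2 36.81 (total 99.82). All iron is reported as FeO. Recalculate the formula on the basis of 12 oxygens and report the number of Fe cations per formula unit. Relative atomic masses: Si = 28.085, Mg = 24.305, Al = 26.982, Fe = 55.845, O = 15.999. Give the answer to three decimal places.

2.718 Fe apfu

MgO (M=40.304): mol = 0.05533; Mg = 0.05533, O = 0.05533.
FeO (M=71.844): mol = 0.55509; Fe = 0.55509, O = 0.55509.
Al2O3 (M=101.961): mol = 0.20498; Al = 0.40996, O = 0.61494.
SiO2 (M=60.083): mol = 0.61265; Si = 0.61265, O = 1.22530.
ΣO = 2.45066; factor = 12/ΣO = 4.89664.
Fe apfu = 0.55509 × 4.89664 = 2.718.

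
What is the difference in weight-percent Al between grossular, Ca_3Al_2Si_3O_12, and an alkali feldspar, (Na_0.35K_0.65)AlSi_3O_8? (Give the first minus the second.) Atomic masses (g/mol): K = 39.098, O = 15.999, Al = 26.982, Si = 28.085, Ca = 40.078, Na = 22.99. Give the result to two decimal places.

2.09 percentage points

First mineral: 53.964 g Al in 450.441 g formula = 11.98 wt% Al.
Second mineral: 26.982 g Al in 272.689 g formula = 9.89 wt% Al.
11.98% − 9.89% gives a difference of 2.09 percentage points.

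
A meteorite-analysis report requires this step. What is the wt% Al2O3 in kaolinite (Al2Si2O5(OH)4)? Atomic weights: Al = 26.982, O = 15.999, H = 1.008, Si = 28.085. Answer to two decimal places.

39.50 wt%

M(Al2Si2O5(OH)4) = 258.157 g/mol; M(Al2O3) = 101.961 g/mol.
Moles Al2O3 per formula unit = 2 Al ÷ 2 = 1.0000.
Al2O3 fraction = (1.0000 × 101.961) / 258.157 = 101.961/258.157 = 0.3950.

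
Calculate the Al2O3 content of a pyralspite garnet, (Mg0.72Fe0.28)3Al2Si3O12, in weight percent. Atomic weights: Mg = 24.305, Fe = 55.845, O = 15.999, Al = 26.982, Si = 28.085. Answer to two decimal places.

23.73 wt%

Molar mass of (Mg0.72Fe0.28)3Al2Si3O12 = 2.16·24.305 + 0.84·55.845 + 2·26.982 + 3·28.085 + 12·15.999 = 429.616 g/mol.
Each formula unit contains 2 Al, equivalent to 2/2 = 1.0000 mol Al2O3.
M(Al2O3) = 2×26.982 + 3×15.999 = 101.961 g/mol.
Mass of Al2O3 per formula unit = 1.0000 × 101.961 = 101.961 g.
Al2O3 wt% = 101.961 / 429.616 × 100 = 23.73%.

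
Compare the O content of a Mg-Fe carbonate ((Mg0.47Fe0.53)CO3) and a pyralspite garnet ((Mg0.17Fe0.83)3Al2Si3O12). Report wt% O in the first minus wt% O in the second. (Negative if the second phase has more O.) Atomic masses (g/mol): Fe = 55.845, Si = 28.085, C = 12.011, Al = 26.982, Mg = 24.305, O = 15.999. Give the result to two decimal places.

O in (Mg0.47Fe0.53)CO3: molar mass 101.029 g/mol; 3×15.999 = 47.997 g → 47.51 wt%.
O in (Mg0.17Fe0.83)3Al2Si3O12: molar mass 481.657 g/mol; 12×15.999 = 191.988 g → 39.86 wt%.
Difference = 47.51 − 39.86 = 7.65 percentage points.

7.65 percentage points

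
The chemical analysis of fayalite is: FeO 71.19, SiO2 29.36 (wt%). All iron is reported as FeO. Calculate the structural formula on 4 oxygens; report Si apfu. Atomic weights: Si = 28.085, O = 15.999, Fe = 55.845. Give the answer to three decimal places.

0.993 Si apfu

FeO: 71.19/71.844 = 0.99090 mol → 0.99090 mol Fe, 0.99090 mol O.
SiO2: 29.36/60.083 = 0.48866 mol → 0.48866 mol Si, 0.97732 mol O.
Total oxygen = 1.96822 mol. Normalization factor = 4/1.96822 = 2.03229.
Si per 4 O = 0.48866 × 2.03229 = 0.993.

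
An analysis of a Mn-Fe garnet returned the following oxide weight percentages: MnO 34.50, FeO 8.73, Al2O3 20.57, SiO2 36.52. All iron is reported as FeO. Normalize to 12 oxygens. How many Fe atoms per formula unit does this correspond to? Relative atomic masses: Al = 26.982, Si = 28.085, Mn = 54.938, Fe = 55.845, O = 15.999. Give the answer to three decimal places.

MnO (M=70.937): mol = 0.48635; Mn = 0.48635, O = 0.48635.
FeO (M=71.844): mol = 0.12151; Fe = 0.12151, O = 0.12151.
Al2O3 (M=101.961): mol = 0.20174; Al = 0.40348, O = 0.60522.
SiO2 (M=60.083): mol = 0.60783; Si = 0.60783, O = 1.21566.
ΣO = 2.42874; factor = 12/ΣO = 4.94083.
Fe apfu = 0.12151 × 4.94083 = 0.600.

0.600 Fe apfu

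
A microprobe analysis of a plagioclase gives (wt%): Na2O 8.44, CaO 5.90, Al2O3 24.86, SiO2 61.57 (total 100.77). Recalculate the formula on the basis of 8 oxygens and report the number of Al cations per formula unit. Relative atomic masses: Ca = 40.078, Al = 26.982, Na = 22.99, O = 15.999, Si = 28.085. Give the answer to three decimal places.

Na2O (M=61.979): mol = 0.13618; Na = 0.27236, O = 0.13618.
CaO (M=56.077): mol = 0.10521; Ca = 0.10521, O = 0.10521.
Al2O3 (M=101.961): mol = 0.24382; Al = 0.48764, O = 0.73146.
SiO2 (M=60.083): mol = 1.02475; Si = 1.02475, O = 2.04950.
ΣO = 3.02235; factor = 8/ΣO = 2.64695.
Al apfu = 0.48764 × 2.64695 = 1.291.

1.291 Al apfu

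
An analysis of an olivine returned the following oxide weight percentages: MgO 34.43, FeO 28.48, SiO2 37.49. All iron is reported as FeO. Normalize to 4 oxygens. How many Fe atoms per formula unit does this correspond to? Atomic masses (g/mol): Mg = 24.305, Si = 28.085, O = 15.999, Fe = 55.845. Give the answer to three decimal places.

MgO: 34.43/40.304 = 0.85426 mol → 0.85426 mol Mg, 0.85426 mol O.
FeO: 28.48/71.844 = 0.39641 mol → 0.39641 mol Fe, 0.39641 mol O.
SiO2: 37.49/60.083 = 0.62397 mol → 0.62397 mol Si, 1.24794 mol O.
Total oxygen = 2.49861 mol. Normalization factor = 4/2.49861 = 1.60089.
Fe per 4 O = 0.39641 × 1.60089 = 0.635.

0.635 Fe apfu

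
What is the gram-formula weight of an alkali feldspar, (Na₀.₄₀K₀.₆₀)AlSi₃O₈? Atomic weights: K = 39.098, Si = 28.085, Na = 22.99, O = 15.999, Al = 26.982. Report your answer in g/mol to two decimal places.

271.88 g/mol

Na: 0.40 × 22.99 = 9.1960
K: 0.60 × 39.098 = 23.4588
Al: 1 × 26.982 = 26.9820
Si: 3 × 28.085 = 84.2550
O: 8 × 15.999 = 127.9920
Summing the contributions gives the formula mass.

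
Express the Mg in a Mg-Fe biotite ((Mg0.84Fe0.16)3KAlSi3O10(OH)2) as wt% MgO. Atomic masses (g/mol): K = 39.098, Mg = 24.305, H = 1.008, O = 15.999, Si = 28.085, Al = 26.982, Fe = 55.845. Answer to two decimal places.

M((Mg0.84Fe0.16)3KAlSi3O10(OH)2) = 432.393 g/mol; M(MgO) = 40.304 g/mol.
Moles MgO per formula unit = 2.52 Mg ÷ 1 = 2.5200.
MgO fraction = (2.5200 × 40.304) / 432.393 = 101.566/432.393 = 0.2349.

23.49 wt%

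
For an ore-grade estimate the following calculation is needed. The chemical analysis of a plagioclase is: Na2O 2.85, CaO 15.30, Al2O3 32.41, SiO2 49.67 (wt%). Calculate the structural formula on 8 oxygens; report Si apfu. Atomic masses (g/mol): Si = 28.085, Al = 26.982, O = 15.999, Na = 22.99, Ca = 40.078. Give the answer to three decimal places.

Na2O (M=61.979): mol = 0.04598; Na = 0.09196, O = 0.04598.
CaO (M=56.077): mol = 0.27284; Ca = 0.27284, O = 0.27284.
Al2O3 (M=101.961): mol = 0.31787; Al = 0.63574, O = 0.95361.
SiO2 (M=60.083): mol = 0.82669; Si = 0.82669, O = 1.65338.
ΣO = 2.92581; factor = 8/ΣO = 2.73429.
Si apfu = 0.82669 × 2.73429 = 2.260.

2.260 Si apfu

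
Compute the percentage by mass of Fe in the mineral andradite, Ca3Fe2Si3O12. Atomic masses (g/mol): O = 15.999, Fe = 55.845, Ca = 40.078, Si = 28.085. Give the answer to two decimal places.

21.98 mass %

Formula mass = 3*40.078 + 2*55.845 + 3*28.085 + 12*15.999 = 508.167 g/mol, of which 111.690 g is Fe.
So Fe makes up 111.690/508.167 = 0.2198 of the mass, i.e. 21.98%.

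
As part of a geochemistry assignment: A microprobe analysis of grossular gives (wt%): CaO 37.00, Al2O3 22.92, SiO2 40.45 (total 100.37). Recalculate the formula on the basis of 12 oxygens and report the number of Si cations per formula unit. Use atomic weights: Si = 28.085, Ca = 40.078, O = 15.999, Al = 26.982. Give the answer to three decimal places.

3.014 Si apfu

CaO (M=56.077): mol = 0.65981; Ca = 0.65981, O = 0.65981.
Al2O3 (M=101.961): mol = 0.22479; Al = 0.44958, O = 0.67437.
SiO2 (M=60.083): mol = 0.67324; Si = 0.67324, O = 1.34648.
ΣO = 2.68066; factor = 12/ΣO = 4.47651.
Si apfu = 0.67324 × 4.47651 = 3.014.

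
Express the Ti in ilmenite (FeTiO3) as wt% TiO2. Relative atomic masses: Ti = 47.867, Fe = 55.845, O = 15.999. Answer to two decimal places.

Formula mass = 151.709 g/mol.
1 Ti → 1.0000 mol TiO2 per formula unit; M(TiO2) = 79.865, so TiO2 mass = 79.865 g.
79.865/151.709 × 100 = 52.64 wt%.

52.64 wt%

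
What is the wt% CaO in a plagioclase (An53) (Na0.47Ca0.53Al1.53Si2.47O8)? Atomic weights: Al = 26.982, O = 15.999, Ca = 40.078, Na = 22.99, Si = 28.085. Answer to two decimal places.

10.98 wt%

M(Na0.47Ca0.53Al1.53Si2.47O8) = 270.691 g/mol; M(CaO) = 56.077 g/mol.
Moles CaO per formula unit = 0.53 Ca ÷ 1 = 0.5300.
CaO fraction = (0.5300 × 56.077) / 270.691 = 29.721/270.691 = 0.1098.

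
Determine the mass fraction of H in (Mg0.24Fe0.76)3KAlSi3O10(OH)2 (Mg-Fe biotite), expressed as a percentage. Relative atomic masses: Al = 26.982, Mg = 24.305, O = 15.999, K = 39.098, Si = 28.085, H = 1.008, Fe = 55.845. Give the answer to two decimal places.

0.41 weight percent

M((Mg0.24Fe0.76)3KAlSi3O10(OH)2) = 489.165 g/mol.
H contributes 2 × 1.008 = 2.016 g per mole.
2.016/489.165 = 0.0041 → 0.41%.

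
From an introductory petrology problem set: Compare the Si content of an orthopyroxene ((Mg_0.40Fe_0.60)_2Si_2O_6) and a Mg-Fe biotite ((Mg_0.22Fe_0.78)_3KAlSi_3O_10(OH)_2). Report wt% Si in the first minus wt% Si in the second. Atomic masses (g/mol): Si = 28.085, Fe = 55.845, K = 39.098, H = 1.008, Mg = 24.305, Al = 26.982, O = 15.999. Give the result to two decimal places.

Si in (Mg_0.40Fe_0.60)_2Si_2O_6: molar mass 238.622 g/mol; 2×28.085 = 56.170 g → 23.54 wt%.
Si in (Mg_0.22Fe_0.78)_3KAlSi_3O_10(OH)_2: molar mass 491.058 g/mol; 3×28.085 = 84.255 g → 17.16 wt%.
Difference = 23.54 − 17.16 = 6.38 percentage points.

6.38 percentage points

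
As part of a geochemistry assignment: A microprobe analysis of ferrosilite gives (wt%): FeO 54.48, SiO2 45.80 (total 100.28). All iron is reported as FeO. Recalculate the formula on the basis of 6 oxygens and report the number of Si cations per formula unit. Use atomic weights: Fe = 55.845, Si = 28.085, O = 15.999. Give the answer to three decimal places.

2.003 Si apfu

FeO: 54.48/71.844 = 0.75831 mol → 0.75831 mol Fe, 0.75831 mol O.
SiO2: 45.80/60.083 = 0.76228 mol → 0.76228 mol Si, 1.52456 mol O.
Total oxygen = 2.28287 mol. Normalization factor = 6/2.28287 = 2.62827.
Si per 6 O = 0.76228 × 2.62827 = 2.003.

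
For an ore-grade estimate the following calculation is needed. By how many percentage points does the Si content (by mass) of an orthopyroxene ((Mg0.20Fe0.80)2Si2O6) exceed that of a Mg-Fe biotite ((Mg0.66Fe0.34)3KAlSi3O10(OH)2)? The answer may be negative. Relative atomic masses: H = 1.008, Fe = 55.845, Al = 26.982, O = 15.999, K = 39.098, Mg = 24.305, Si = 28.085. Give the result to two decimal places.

3.61 percentage points

First mineral: 56.170 g Si in 251.238 g formula = 22.36 wt% Si.
Second mineral: 84.255 g Si in 449.425 g formula = 18.75 wt% Si.
22.36% − 18.75% gives a difference of 3.61 percentage points.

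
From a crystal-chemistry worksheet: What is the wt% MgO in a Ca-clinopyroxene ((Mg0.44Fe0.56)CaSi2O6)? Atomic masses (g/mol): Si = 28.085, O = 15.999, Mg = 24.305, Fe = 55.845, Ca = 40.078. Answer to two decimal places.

7.57 wt%

Formula mass = 234.209 g/mol.
0.44 Mg → 0.4400 mol MgO per formula unit; M(MgO) = 40.304, so MgO mass = 17.734 g.
17.734/234.209 × 100 = 7.57 wt%.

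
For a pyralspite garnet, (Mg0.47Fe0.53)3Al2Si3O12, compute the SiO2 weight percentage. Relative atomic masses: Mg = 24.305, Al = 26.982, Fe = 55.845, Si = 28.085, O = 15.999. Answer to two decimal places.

Formula mass = 453.271 g/mol.
3 Si → 3.0000 mol SiO2 per formula unit; M(SiO2) = 60.083, so SiO2 mass = 180.249 g.
180.249/453.271 × 100 = 39.77 wt%.

39.77 wt%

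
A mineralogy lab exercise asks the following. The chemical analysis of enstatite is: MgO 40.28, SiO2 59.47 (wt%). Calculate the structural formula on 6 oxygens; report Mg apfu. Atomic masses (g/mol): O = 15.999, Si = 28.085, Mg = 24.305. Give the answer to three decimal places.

MgO (M=40.304): mol = 0.99940; Mg = 0.99940, O = 0.99940.
SiO2 (M=60.083): mol = 0.98980; Si = 0.98980, O = 1.97960.
ΣO = 2.97900; factor = 6/ΣO = 2.01410.
Mg apfu = 0.99940 × 2.01410 = 2.013.

2.013 Mg apfu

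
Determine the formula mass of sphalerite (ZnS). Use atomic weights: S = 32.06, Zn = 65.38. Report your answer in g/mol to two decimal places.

97.44 g/mol

M = 1·65.38 + 1·32.06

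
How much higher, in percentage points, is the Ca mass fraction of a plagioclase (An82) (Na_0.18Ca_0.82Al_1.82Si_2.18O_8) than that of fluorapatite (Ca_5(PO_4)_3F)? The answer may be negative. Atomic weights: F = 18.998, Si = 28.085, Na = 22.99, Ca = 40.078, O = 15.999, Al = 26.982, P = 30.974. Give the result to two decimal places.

-27.80 percentage points

First mineral: 32.864 g Ca in 275.327 g formula = 11.94 wt% Ca.
Second mineral: 200.390 g Ca in 504.298 g formula = 39.74 wt% Ca.
11.94% − 39.74% gives a difference of -27.80 percentage points.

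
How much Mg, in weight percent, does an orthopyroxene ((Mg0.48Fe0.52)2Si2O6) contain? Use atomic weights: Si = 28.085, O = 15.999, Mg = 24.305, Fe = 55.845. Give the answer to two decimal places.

9.99 weight percent

Formula mass = 0.96×24.305 + 1.04×55.845 + 2×28.085 + 6×15.999 = 233.576 g/mol, of which 23.333 g is Mg.
So Mg makes up 23.333/233.576 = 0.0999 of the mass, i.e. 9.99%.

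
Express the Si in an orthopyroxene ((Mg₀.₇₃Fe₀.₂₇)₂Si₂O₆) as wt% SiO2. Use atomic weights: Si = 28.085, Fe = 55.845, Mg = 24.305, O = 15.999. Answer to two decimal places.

Molar mass of (Mg₀.₇₃Fe₀.₂₇)₂Si₂O₆ = 1.46×24.305 + 0.54×55.845 + 2×28.085 + 6×15.999 = 217.806 g/mol.
Each formula unit contains 2 Si, equivalent to 2/1 = 2.0000 mol SiO2.
M(SiO2) = 1×28.085 + 2×15.999 = 60.083 g/mol.
Mass of SiO2 per formula unit = 2.0000 × 60.083 = 120.166 g.
SiO2 wt% = 120.166 / 217.806 × 100 = 55.17%.

55.17 wt%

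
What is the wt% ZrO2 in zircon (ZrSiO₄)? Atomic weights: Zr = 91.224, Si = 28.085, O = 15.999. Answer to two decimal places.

Formula mass = 183.305 g/mol.
1 Zr → 1.0000 mol ZrO2 per formula unit; M(ZrO2) = 123.222, so ZrO2 mass = 123.222 g.
123.222/183.305 × 100 = 67.22 wt%.

67.22 wt%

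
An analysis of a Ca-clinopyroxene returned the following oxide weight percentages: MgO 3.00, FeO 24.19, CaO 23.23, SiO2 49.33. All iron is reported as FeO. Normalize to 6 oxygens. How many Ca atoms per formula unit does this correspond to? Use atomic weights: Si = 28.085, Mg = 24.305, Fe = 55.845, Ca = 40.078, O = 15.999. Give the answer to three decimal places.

1.007 Ca apfu

MgO (M=40.304): mol = 0.07443; Mg = 0.07443, O = 0.07443.
FeO (M=71.844): mol = 0.33670; Fe = 0.33670, O = 0.33670.
CaO (M=56.077): mol = 0.41425; Ca = 0.41425, O = 0.41425.
SiO2 (M=60.083): mol = 0.82103; Si = 0.82103, O = 1.64206.
ΣO = 2.46744; factor = 6/ΣO = 2.43167.
Ca apfu = 0.41425 × 2.43167 = 1.007.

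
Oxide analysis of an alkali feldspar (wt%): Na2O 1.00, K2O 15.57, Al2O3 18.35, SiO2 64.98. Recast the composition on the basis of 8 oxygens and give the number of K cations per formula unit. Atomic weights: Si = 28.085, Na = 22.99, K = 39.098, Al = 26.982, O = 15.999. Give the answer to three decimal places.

1.00 wt% Na2O ÷ 61.979 g/mol = 0.01613 mol, giving 0.03226 Na and 0.01613 O.
15.57 wt% K2O ÷ 94.195 g/mol = 0.16530 mol, giving 0.33060 K and 0.16530 O.
18.35 wt% Al2O3 ÷ 101.961 g/mol = 0.17997 mol, giving 0.35994 Al and 0.53991 O.
64.98 wt% SiO2 ÷ 60.083 g/mol = 1.08150 mol, giving 1.08150 Si and 2.16300 O.
Oxygen sums to 2.88434; scaling by 8/2.88434 = 2.77360 puts the formula on 8 O.
K: 0.33060 × 2.77360 = 0.917 atoms per formula unit.

0.917 K apfu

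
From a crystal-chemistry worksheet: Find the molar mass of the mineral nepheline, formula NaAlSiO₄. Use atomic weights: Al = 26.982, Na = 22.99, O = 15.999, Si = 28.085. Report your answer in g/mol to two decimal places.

M = 1·22.99 + 1·26.982 + 1·28.085 + 4·15.999

142.05 g/mol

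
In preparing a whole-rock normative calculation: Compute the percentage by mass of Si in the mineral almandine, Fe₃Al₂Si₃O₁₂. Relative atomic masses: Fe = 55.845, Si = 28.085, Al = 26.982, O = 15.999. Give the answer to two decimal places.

M(Fe₃Al₂Si₃O₁₂) = 497.742 g/mol.
Si contributes 3 × 28.085 = 84.255 g per mole.
84.255/497.742 = 0.1693 → 16.93%.

16.93 mass %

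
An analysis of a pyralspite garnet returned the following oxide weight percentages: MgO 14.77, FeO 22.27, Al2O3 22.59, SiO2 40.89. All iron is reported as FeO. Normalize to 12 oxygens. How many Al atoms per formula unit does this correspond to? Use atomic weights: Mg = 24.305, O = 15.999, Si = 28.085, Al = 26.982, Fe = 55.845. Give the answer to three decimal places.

1.968 Al apfu

14.77 wt% MgO ÷ 40.304 g/mol = 0.36646 mol, giving 0.36646 Mg and 0.36646 O.
22.27 wt% FeO ÷ 71.844 g/mol = 0.30998 mol, giving 0.30998 Fe and 0.30998 O.
22.59 wt% Al2O3 ÷ 101.961 g/mol = 0.22156 mol, giving 0.44312 Al and 0.66468 O.
40.89 wt% SiO2 ÷ 60.083 g/mol = 0.68056 mol, giving 0.68056 Si and 1.36112 O.
Oxygen sums to 2.70224; scaling by 12/2.70224 = 4.44076 puts the formula on 12 O.
Al: 0.44312 × 4.44076 = 1.968 atoms per formula unit.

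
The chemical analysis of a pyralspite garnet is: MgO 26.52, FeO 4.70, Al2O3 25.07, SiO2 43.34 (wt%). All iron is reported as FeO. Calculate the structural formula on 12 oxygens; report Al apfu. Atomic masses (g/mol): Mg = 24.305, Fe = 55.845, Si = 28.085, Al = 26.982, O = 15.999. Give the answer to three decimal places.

26.52 wt% MgO ÷ 40.304 g/mol = 0.65800 mol, giving 0.65800 Mg and 0.65800 O.
4.70 wt% FeO ÷ 71.844 g/mol = 0.06542 mol, giving 0.06542 Fe and 0.06542 O.
25.07 wt% Al2O3 ÷ 101.961 g/mol = 0.24588 mol, giving 0.49176 Al and 0.73764 O.
43.34 wt% SiO2 ÷ 60.083 g/mol = 0.72134 mol, giving 0.72134 Si and 1.44268 O.
Oxygen sums to 2.90374; scaling by 12/2.90374 = 4.13260 puts the formula on 12 O.
Al: 0.49176 × 4.13260 = 2.032 atoms per formula unit.

2.032 Al apfu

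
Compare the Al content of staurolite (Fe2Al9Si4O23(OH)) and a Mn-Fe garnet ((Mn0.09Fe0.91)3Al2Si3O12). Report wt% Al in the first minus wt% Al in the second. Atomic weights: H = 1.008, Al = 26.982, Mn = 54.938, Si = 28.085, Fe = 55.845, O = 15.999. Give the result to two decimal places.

17.66 percentage points

First mineral: 242.838 g Al in 851.852 g formula = 28.51 wt% Al.
Second mineral: 53.964 g Al in 497.497 g formula = 10.85 wt% Al.
28.51% − 10.85% gives a difference of 17.66 percentage points.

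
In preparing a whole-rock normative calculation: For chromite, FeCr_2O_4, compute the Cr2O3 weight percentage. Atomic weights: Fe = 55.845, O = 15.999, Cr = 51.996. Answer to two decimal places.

M(FeCr_2O_4) = 223.833 g/mol; M(Cr2O3) = 151.989 g/mol.
Moles Cr2O3 per formula unit = 2 Cr ÷ 2 = 1.0000.
Cr2O3 fraction = (1.0000 × 151.989) / 223.833 = 151.989/223.833 = 0.6790.

67.90 wt%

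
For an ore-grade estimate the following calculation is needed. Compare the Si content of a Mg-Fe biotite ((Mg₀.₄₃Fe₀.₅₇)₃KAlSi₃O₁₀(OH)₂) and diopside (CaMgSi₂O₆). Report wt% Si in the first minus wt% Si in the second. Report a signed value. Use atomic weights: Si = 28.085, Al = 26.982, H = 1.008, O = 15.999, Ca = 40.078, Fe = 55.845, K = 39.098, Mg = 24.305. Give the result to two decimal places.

-8.06 percentage points

M((Mg₀.₄₃Fe₀.₅₇)₃KAlSi₃O₁₀(OH)₂) = 471.187 g/mol, so wt% Si = 84.255/471.187 × 100 = 17.88%.
M(CaMgSi₂O₆) = 216.547 g/mol, so wt% Si = 56.170/216.547 × 100 = 25.94%.
17.88 − 25.94 = -8.06 pp.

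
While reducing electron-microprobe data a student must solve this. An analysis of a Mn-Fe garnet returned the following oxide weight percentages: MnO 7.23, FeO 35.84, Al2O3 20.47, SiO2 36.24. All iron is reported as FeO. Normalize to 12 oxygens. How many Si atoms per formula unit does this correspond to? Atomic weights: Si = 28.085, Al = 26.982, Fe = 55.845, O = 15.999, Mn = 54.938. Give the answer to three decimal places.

3.004 Si apfu

MnO (M=70.937): mol = 0.10192; Mn = 0.10192, O = 0.10192.
FeO (M=71.844): mol = 0.49886; Fe = 0.49886, O = 0.49886.
Al2O3 (M=101.961): mol = 0.20076; Al = 0.40152, O = 0.60228.
SiO2 (M=60.083): mol = 0.60317; Si = 0.60317, O = 1.20634.
ΣO = 2.40940; factor = 12/ΣO = 4.98049.
Si apfu = 0.60317 × 4.98049 = 3.004.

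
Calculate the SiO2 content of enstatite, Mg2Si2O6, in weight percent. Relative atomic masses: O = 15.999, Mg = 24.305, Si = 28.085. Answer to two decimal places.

59.85 wt%

Formula mass = 200.774 g/mol.
2 Si → 2.0000 mol SiO2 per formula unit; M(SiO2) = 60.083, so SiO2 mass = 120.166 g.
120.166/200.774 × 100 = 59.85 wt%.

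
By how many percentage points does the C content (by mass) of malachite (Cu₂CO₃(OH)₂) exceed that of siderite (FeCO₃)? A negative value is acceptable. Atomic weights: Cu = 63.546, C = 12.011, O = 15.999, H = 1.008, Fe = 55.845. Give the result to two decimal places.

C in Cu₂CO₃(OH)₂: molar mass 221.114 g/mol; 1×12.011 = 12.011 g → 5.43 wt%.
C in FeCO₃: molar mass 115.853 g/mol; 1×12.011 = 12.011 g → 10.37 wt%.
Difference = 5.43 − 10.37 = -4.94 percentage points.

-4.94 percentage points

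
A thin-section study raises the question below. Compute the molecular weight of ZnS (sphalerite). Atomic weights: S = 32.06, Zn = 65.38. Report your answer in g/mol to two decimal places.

97.44 g/mol

The formula mass is the sum 1*65.38 + 1*32.06.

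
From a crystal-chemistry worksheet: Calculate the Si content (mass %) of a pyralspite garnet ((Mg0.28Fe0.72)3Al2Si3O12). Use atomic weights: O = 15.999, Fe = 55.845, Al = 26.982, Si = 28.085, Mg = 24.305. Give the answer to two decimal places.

17.88 mass %

M((Mg0.28Fe0.72)3Al2Si3O12) = 471.248 g/mol.
Si contributes 3 × 28.085 = 84.255 g per mole.
84.255/471.248 = 0.1788 → 17.88%.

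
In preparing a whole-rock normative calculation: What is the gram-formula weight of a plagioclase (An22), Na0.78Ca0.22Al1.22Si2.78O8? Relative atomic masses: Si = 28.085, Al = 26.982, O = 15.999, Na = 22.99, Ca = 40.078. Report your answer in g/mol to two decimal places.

The formula mass is the sum 0.78*22.99 + 0.22*40.078 + 1.22*26.982 + 2.78*28.085 + 8*15.999.

265.74 g/mol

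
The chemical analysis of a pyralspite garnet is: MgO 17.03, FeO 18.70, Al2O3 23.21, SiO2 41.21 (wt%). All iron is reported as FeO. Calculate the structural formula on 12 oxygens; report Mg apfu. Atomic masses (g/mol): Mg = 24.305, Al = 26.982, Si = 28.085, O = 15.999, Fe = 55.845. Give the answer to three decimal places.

MgO: 17.03/40.304 = 0.42254 mol → 0.42254 mol Mg, 0.42254 mol O.
FeO: 18.70/71.844 = 0.26029 mol → 0.26029 mol Fe, 0.26029 mol O.
Al2O3: 23.21/101.961 = 0.22764 mol → 0.45528 mol Al, 0.68292 mol O.
SiO2: 41.21/60.083 = 0.68588 mol → 0.68588 mol Si, 1.37176 mol O.
Total oxygen = 2.73751 mol. Normalization factor = 12/2.73751 = 4.38355.
Mg per 12 O = 0.42254 × 4.38355 = 1.852.

1.852 Mg apfu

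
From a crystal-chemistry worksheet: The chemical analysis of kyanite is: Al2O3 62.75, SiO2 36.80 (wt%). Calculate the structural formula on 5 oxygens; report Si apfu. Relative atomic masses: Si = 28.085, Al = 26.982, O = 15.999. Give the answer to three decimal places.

0.997 Si apfu

62.75 wt% Al2O3 ÷ 101.961 g/mol = 0.61543 mol, giving 1.23086 Al and 1.84629 O.
36.80 wt% SiO2 ÷ 60.083 g/mol = 0.61249 mol, giving 0.61249 Si and 1.22498 O.
Oxygen sums to 3.07127; scaling by 5/3.07127 = 1.62799 puts the formula on 5 O.
Si: 0.61249 × 1.62799 = 0.997 atoms per formula unit.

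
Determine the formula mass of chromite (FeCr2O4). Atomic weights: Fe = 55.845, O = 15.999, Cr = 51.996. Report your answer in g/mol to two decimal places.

223.83 g/mol

Fe: 1 × 55.845 = 55.8450
Cr: 2 × 51.996 = 103.9920
O: 4 × 15.999 = 63.9960
Summing the contributions gives the formula mass.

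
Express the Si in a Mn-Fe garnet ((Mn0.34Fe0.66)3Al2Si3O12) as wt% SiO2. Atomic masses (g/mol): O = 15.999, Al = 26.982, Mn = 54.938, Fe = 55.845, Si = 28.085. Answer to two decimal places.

Molar mass of (Mn0.34Fe0.66)3Al2Si3O12 = 1.02×54.938 + 1.98×55.845 + 2×26.982 + 3×28.085 + 12×15.999 = 496.817 g/mol.
Each formula unit contains 3 Si, equivalent to 3/1 = 3.0000 mol SiO2.
M(SiO2) = 1×28.085 + 2×15.999 = 60.083 g/mol.
Mass of SiO2 per formula unit = 3.0000 × 60.083 = 180.249 g.
SiO2 wt% = 180.249 / 496.817 × 100 = 36.28%.

36.28 wt%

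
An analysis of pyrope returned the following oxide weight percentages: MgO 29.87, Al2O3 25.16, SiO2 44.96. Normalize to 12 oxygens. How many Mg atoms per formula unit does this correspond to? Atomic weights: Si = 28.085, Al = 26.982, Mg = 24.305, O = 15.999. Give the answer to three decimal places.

29.87 wt% MgO ÷ 40.304 g/mol = 0.74112 mol, giving 0.74112 Mg and 0.74112 O.
25.16 wt% Al2O3 ÷ 101.961 g/mol = 0.24676 mol, giving 0.49352 Al and 0.74028 O.
44.96 wt% SiO2 ÷ 60.083 g/mol = 0.74830 mol, giving 0.74830 Si and 1.49660 O.
Oxygen sums to 2.97800; scaling by 12/2.97800 = 4.02955 puts the formula on 12 O.
Mg: 0.74112 × 4.02955 = 2.986 atoms per formula unit.

2.986 Mg apfu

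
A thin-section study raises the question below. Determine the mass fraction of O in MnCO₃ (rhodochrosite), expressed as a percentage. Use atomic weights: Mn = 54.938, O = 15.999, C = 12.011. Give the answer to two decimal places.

M(MnCO₃) = 114.946 g/mol.
O contributes 3 × 15.999 = 47.997 g per mole.
47.997/114.946 = 0.4176 → 41.76%.

41.76 weight percent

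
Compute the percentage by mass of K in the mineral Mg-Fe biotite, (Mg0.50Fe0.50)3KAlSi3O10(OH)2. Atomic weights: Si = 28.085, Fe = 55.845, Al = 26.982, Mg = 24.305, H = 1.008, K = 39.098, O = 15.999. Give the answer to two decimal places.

8.42 mass %

Formula mass = 1.50·24.305 + 1.50·55.845 + 1·39.098 + 1·26.982 + 3·28.085 + 12·15.999 + 2·1.008 = 464.564 g/mol, of which 39.098 g is K.
So K makes up 39.098/464.564 = 0.0842 of the mass, i.e. 8.42%.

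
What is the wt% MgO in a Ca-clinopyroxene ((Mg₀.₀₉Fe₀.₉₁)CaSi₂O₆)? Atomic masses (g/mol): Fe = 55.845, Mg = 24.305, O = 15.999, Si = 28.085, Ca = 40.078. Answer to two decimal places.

Formula mass = 245.248 g/mol.
0.09 Mg → 0.0900 mol MgO per formula unit; M(MgO) = 40.304, so MgO mass = 3.627 g.
3.627/245.248 × 100 = 1.48 wt%.

1.48 wt%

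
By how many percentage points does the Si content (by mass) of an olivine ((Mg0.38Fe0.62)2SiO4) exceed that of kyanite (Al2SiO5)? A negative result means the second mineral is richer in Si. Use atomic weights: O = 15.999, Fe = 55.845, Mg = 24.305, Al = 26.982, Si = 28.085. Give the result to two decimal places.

-1.71 percentage points

First mineral: 28.085 g Si in 179.801 g formula = 15.62 wt% Si.
Second mineral: 28.085 g Si in 162.044 g formula = 17.33 wt% Si.
15.62% − 17.33% gives a difference of -1.71 percentage points.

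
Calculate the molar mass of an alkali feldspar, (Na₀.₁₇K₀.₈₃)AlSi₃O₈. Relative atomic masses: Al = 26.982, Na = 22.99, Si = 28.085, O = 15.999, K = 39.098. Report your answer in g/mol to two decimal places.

The formula mass is the sum 0.17×22.99 + 0.83×39.098 + 1×26.982 + 3×28.085 + 8×15.999.

275.59 g/mol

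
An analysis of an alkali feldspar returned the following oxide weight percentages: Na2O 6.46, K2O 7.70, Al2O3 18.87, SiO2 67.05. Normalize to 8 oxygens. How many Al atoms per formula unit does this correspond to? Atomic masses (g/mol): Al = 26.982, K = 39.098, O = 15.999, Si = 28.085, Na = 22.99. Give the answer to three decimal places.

Na2O (M=61.979): mol = 0.10423; Na = 0.20846, O = 0.10423.
K2O (M=94.195): mol = 0.08175; K = 0.16350, O = 0.08175.
Al2O3 (M=101.961): mol = 0.18507; Al = 0.37014, O = 0.55521.
SiO2 (M=60.083): mol = 1.11596; Si = 1.11596, O = 2.23192.
ΣO = 2.97311; factor = 8/ΣO = 2.69079.
Al apfu = 0.37014 × 2.69079 = 0.996.

0.996 Al apfu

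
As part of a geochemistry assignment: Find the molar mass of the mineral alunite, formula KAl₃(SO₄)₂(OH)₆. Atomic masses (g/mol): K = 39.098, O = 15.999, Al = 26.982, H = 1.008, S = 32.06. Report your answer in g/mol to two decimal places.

M = 1×39.098 + 3×26.982 + 2×32.06 + 14×15.999 + 6×1.008

414.20 g/mol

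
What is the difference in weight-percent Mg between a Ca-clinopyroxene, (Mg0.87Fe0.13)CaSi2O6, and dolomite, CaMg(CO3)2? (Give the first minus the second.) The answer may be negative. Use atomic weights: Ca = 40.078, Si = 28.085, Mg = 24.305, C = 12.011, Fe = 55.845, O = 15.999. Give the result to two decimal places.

First mineral: 21.145 g Mg in 220.647 g formula = 9.58 wt% Mg.
Second mineral: 24.305 g Mg in 184.399 g formula = 13.18 wt% Mg.
9.58% − 13.18% gives a difference of -3.60 percentage points.

-3.60 percentage points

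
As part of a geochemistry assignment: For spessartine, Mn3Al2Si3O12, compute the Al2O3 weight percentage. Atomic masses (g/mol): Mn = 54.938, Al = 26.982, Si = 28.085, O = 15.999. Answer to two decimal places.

20.60 wt%

Formula mass = 495.021 g/mol.
2 Al → 1.0000 mol Al2O3 per formula unit; M(Al2O3) = 101.961, so Al2O3 mass = 101.961 g.
101.961/495.021 × 100 = 20.60 wt%.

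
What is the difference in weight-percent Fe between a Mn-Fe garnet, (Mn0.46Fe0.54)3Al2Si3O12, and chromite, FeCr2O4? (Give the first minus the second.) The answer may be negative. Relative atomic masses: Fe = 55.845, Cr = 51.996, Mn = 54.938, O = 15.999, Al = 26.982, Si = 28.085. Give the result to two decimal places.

-6.73 percentage points

M((Mn0.46Fe0.54)3Al2Si3O12) = 496.490 g/mol, so wt% Fe = 90.469/496.490 × 100 = 18.22%.
M(FeCr2O4) = 223.833 g/mol, so wt% Fe = 55.845/223.833 × 100 = 24.95%.
18.22 − 24.95 = -6.73 pp.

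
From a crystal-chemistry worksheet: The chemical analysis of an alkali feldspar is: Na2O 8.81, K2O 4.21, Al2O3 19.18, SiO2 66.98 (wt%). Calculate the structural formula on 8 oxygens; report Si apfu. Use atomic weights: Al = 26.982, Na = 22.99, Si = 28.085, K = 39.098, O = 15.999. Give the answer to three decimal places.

8.81 wt% Na2O ÷ 61.979 g/mol = 0.14214 mol, giving 0.28428 Na and 0.14214 O.
4.21 wt% K2O ÷ 94.195 g/mol = 0.04469 mol, giving 0.08938 K and 0.04469 O.
19.18 wt% Al2O3 ÷ 101.961 g/mol = 0.18811 mol, giving 0.37622 Al and 0.56433 O.
66.98 wt% SiO2 ÷ 60.083 g/mol = 1.11479 mol, giving 1.11479 Si and 2.22958 O.
Oxygen sums to 2.98074; scaling by 8/2.98074 = 2.68390 puts the formula on 8 O.
Si: 1.11479 × 2.68390 = 2.992 atoms per formula unit.

2.992 Si apfu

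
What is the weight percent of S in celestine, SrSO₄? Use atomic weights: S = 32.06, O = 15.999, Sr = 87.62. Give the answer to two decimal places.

17.45 wt%

M(SrSO₄) = 183.676 g/mol.
S contributes 1 × 32.06 = 32.060 g per mole.
32.060/183.676 = 0.1745 → 17.45%.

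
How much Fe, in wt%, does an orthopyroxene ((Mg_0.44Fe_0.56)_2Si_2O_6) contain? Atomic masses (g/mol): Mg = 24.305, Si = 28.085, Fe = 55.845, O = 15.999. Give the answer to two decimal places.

26.49 wt%

Molar mass of (Mg_0.44Fe_0.56)_2Si_2O_6: 0.88×24.305 + 1.12×55.845 + 2×28.085 + 6×15.999 = 236.099 g/mol.
Mass of Fe per formula unit: 1.12 × 55.845 = 62.546 g.
Weight fraction Fe = 62.546 / 236.099 = 0.2649.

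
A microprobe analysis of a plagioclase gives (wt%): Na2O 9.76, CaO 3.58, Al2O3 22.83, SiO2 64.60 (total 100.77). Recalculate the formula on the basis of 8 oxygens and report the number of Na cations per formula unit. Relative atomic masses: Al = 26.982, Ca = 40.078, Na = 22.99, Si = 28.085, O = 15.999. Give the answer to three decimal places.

0.828 Na apfu

9.76 wt% Na2O ÷ 61.979 g/mol = 0.15747 mol, giving 0.31494 Na and 0.15747 O.
3.58 wt% CaO ÷ 56.077 g/mol = 0.06384 mol, giving 0.06384 Ca and 0.06384 O.
22.83 wt% Al2O3 ÷ 101.961 g/mol = 0.22391 mol, giving 0.44782 Al and 0.67173 O.
64.60 wt% SiO2 ÷ 60.083 g/mol = 1.07518 mol, giving 1.07518 Si and 2.15036 O.
Oxygen sums to 3.04340; scaling by 8/3.04340 = 2.62864 puts the formula on 8 O.
Na: 0.31494 × 2.62864 = 0.828 atoms per formula unit.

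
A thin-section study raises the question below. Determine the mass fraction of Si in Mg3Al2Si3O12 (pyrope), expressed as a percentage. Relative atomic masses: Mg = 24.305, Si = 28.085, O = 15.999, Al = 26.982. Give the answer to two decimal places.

20.90 weight percent

Molar mass of Mg3Al2Si3O12: 3×24.305 + 2×26.982 + 3×28.085 + 12×15.999 = 403.122 g/mol.
Mass of Si per formula unit: 3 × 28.085 = 84.255 g.
Weight fraction Si = 84.255 / 403.122 = 0.2090.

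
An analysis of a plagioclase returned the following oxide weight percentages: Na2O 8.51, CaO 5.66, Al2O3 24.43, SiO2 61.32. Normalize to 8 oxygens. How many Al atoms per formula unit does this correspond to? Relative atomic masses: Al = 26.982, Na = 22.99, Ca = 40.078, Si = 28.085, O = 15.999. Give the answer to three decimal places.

8.51 wt% Na2O ÷ 61.979 g/mol = 0.13730 mol, giving 0.27460 Na and 0.13730 O.
5.66 wt% CaO ÷ 56.077 g/mol = 0.10093 mol, giving 0.10093 Ca and 0.10093 O.
24.43 wt% Al2O3 ÷ 101.961 g/mol = 0.23960 mol, giving 0.47920 Al and 0.71880 O.
61.32 wt% SiO2 ÷ 60.083 g/mol = 1.02059 mol, giving 1.02059 Si and 2.04118 O.
Oxygen sums to 2.99821; scaling by 8/2.99821 = 2.66826 puts the formula on 8 O.
Al: 0.47920 × 2.66826 = 1.279 atoms per formula unit.

1.279 Al apfu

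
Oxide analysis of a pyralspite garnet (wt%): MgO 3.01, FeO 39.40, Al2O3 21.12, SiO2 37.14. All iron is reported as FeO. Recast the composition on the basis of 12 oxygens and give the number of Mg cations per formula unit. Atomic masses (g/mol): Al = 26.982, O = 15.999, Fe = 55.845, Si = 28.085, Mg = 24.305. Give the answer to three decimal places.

3.01 wt% MgO ÷ 40.304 g/mol = 0.07468 mol, giving 0.07468 Mg and 0.07468 O.
39.40 wt% FeO ÷ 71.844 g/mol = 0.54841 mol, giving 0.54841 Fe and 0.54841 O.
21.12 wt% Al2O3 ÷ 101.961 g/mol = 0.20714 mol, giving 0.41428 Al and 0.62142 O.
37.14 wt% SiO2 ÷ 60.083 g/mol = 0.61814 mol, giving 0.61814 Si and 1.23628 O.
Oxygen sums to 2.48079; scaling by 12/2.48079 = 4.83717 puts the formula on 12 O.
Mg: 0.07468 × 4.83717 = 0.361 atoms per formula unit.

0.361 Mg apfu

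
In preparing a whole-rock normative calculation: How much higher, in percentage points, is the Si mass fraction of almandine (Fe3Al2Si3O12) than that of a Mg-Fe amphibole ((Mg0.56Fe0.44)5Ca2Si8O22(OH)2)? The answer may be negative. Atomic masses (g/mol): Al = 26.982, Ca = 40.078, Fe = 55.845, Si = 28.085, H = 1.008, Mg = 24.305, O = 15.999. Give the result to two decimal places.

Si in Fe3Al2Si3O12: molar mass 497.742 g/mol; 3×28.085 = 84.255 g → 16.93 wt%.
Si in (Mg0.56Fe0.44)5Ca2Si8O22(OH)2: molar mass 881.741 g/mol; 8×28.085 = 224.680 g → 25.48 wt%.
Difference = 16.93 − 25.48 = -8.55 percentage points.

-8.55 percentage points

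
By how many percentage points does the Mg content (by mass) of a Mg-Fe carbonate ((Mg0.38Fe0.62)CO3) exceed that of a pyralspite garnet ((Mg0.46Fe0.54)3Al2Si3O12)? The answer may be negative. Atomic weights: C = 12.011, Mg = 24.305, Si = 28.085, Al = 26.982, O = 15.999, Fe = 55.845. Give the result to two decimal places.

M((Mg0.38Fe0.62)CO3) = 103.868 g/mol, so wt% Mg = 9.236/103.868 × 100 = 8.89%.
M((Mg0.46Fe0.54)3Al2Si3O12) = 454.217 g/mol, so wt% Mg = 33.541/454.217 × 100 = 7.38%.
8.89 − 7.38 = 1.51 pp.

1.51 percentage points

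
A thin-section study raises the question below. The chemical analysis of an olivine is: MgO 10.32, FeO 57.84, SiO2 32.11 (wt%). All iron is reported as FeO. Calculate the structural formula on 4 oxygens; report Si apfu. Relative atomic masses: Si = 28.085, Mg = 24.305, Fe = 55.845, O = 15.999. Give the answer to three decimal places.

MgO (M=40.304): mol = 0.25605; Mg = 0.25605, O = 0.25605.
FeO (M=71.844): mol = 0.80508; Fe = 0.80508, O = 0.80508.
SiO2 (M=60.083): mol = 0.53443; Si = 0.53443, O = 1.06886.
ΣO = 2.12999; factor = 4/ΣO = 1.87794.
Si apfu = 0.53443 × 1.87794 = 1.004.

1.004 Si apfu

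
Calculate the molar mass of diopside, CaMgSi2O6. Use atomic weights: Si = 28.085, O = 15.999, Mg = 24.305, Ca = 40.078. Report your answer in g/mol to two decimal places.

M = 1·40.078 + 1·24.305 + 2·28.085 + 6·15.999

216.55 g/mol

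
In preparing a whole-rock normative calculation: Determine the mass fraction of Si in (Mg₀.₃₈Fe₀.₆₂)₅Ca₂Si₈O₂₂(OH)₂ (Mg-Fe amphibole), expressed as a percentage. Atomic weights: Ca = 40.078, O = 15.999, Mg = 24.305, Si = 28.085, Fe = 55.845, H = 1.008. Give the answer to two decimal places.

Formula mass = 1.90*24.305 + 3.10*55.845 + 2*40.078 + 8*28.085 + 24*15.999 + 2*1.008 = 910.127 g/mol, of which 224.680 g is Si.
So Si makes up 224.680/910.127 = 0.2469 of the mass, i.e. 24.69%.

24.69 wt%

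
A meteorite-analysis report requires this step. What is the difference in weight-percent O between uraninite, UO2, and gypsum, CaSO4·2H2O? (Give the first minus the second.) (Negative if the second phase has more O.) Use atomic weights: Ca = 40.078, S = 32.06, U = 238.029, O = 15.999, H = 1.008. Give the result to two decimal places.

M(UO2) = 270.027 g/mol, so wt% O = 31.998/270.027 × 100 = 11.85%.
M(CaSO4·2H2O) = 172.164 g/mol, so wt% O = 95.994/172.164 × 100 = 55.76%.
11.85 − 55.76 = -43.91 pp.

-43.91 percentage points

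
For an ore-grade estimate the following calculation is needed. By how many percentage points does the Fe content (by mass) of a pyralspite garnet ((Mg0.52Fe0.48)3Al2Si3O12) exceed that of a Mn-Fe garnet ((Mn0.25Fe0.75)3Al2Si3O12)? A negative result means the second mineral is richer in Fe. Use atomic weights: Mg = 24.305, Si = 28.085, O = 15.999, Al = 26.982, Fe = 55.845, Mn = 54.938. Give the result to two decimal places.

-7.35 percentage points

First mineral: 80.417 g Fe in 448.540 g formula = 17.93 wt% Fe.
Second mineral: 125.651 g Fe in 497.062 g formula = 25.28 wt% Fe.
17.93% − 25.28% gives a difference of -7.35 percentage points.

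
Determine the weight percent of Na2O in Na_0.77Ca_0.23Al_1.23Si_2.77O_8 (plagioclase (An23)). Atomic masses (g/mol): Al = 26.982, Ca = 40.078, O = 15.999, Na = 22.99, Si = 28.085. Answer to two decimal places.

M(Na_0.77Ca_0.23Al_1.23Si_2.77O_8) = 265.896 g/mol; M(Na2O) = 61.979 g/mol.
Moles Na2O per formula unit = 0.77 Na ÷ 2 = 0.3850.
Na2O fraction = (0.3850 × 61.979) / 265.896 = 23.862/265.896 = 0.0897.

8.97 wt%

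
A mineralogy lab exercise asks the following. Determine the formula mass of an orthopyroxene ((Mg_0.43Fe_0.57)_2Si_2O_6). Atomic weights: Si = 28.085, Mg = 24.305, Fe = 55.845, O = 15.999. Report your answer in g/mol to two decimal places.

236.73 g/mol

Mg: 0.86 × 24.305 = 20.9023
Fe: 1.14 × 55.845 = 63.6633
Si: 2 × 28.085 = 56.1700
O: 6 × 15.999 = 95.9940
Summing the contributions gives the formula mass.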